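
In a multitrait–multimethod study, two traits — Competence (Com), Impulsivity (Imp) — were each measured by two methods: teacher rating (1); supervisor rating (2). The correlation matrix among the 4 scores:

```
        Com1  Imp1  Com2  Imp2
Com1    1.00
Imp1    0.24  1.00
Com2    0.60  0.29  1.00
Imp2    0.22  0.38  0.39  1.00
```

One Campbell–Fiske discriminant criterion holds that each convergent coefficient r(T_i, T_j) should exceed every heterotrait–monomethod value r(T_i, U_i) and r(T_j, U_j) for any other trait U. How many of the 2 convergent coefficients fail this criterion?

Each convergent coefficient versus the relevant comparison correlations:
Com (methods 1·2): 0.60 vs {0.24, 0.39} → pass.
Imp (methods 1·2): 0.38 vs {0.24, 0.39} → fail.
1 of 2 fail.

1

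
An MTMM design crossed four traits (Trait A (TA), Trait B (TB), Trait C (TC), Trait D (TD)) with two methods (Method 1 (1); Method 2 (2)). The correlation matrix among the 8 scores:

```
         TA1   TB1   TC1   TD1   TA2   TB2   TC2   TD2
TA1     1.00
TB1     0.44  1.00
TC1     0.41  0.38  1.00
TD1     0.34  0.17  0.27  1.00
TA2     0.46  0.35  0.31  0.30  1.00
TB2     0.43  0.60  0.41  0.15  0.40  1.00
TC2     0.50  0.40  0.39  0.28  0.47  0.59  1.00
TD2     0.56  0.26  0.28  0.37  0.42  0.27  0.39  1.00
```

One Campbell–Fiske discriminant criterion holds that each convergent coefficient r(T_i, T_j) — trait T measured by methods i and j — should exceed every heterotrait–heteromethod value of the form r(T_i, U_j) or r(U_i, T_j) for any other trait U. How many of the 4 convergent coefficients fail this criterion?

3

Each convergent coefficient versus the relevant comparison correlations:
TA (methods 1·2): 0.46 vs {0.43, 0.35, 0.50, 0.31, 0.56, 0.30} → fail.
TB (methods 1·2): 0.60 vs {0.35, 0.43, 0.40, 0.41, 0.26, 0.15} → pass.
TC (methods 1·2): 0.39 vs {0.31, 0.50, 0.41, 0.40, 0.28, 0.28} → fail.
TD (methods 1·2): 0.37 vs {0.30, 0.56, 0.15, 0.26, 0.28, 0.28} → fail.
3 of 4 fail.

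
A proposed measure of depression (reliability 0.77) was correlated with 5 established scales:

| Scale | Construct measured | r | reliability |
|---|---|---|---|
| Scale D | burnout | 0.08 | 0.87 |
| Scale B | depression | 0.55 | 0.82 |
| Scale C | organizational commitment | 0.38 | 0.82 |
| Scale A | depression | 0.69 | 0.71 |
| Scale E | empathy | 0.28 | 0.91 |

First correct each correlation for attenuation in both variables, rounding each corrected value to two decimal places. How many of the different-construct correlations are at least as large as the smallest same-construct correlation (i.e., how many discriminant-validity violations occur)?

0

Disattenuated r (r / √(r_scale · r_new)):
  Scale D (disc): 0.08 / √(0.87·0.77) = 0.10
  Scale B (conv): 0.55 / √(0.82·0.77) = 0.69
  Scale C (disc): 0.38 / √(0.82·0.77) = 0.48
  Scale A (conv): 0.69 / √(0.71·0.77) = 0.93
  Scale E (disc): 0.28 / √(0.91·0.77) = 0.33
Smallest convergent = 0.69. Discriminant values: 0.10, 0.48, 0.33; count ≥ 0.69 → 0.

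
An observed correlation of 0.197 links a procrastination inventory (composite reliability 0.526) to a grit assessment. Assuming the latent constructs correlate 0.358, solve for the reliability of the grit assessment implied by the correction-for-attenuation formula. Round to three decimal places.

r_true = r_obs / √(r_xx · r_yy) ⇒ 0.358 = 0.197 / √(0.526 · r_yy).
√(0.526 · r_yy) = 0.197 / 0.358 = 0.5503; 0.526 · r_yy = 0.3028; r_yy = 0.3028 / 0.526 ≈ 0.576.

0.576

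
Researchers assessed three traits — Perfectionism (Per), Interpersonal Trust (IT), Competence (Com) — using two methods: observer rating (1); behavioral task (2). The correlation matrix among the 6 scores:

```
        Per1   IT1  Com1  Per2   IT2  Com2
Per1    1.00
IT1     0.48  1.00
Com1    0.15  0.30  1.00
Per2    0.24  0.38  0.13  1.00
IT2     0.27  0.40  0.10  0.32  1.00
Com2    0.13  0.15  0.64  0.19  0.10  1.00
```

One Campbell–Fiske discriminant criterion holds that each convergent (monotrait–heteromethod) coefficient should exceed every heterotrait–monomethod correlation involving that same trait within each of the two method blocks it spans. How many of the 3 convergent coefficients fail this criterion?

2

Each convergent coefficient versus the relevant comparison correlations:
Per (methods 1·2): 0.24 vs {0.48, 0.32, 0.15, 0.19} → fail.
IT (methods 1·2): 0.40 vs {0.48, 0.32, 0.30, 0.10} → fail.
Com (methods 1·2): 0.64 vs {0.15, 0.19, 0.30, 0.10} → pass.
2 of 3 fail.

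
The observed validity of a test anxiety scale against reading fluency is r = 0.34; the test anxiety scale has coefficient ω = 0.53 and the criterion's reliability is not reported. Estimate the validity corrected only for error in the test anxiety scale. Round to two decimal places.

0.47

Single correction: r_c = r_obs / √r_xx = 0.34 / √0.53 = 0.34 / 0.7280 ≈ 0.47.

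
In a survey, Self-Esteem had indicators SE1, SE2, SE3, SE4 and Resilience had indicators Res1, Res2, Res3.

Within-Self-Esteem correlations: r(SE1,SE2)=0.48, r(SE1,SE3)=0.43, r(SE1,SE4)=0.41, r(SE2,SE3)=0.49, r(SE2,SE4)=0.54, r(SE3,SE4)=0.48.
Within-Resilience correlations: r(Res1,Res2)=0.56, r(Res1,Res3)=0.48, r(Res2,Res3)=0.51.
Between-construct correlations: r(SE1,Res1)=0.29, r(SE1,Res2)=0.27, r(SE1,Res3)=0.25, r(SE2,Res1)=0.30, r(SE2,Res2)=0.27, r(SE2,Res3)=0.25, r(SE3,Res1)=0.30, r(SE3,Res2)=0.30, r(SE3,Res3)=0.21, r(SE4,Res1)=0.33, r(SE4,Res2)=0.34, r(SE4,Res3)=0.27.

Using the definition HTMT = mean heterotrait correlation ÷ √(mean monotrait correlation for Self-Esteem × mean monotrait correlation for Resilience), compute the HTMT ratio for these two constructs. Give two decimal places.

0.57

Between-construct mean = 3.38/12 = 0.2817.
Mean within-SE = 2.83/6 = 0.4717; mean within-Res = 1.55/3 = 0.5167.
Geometric mean = √(0.4717 × 0.5167) = 0.4937.
HTMT = 0.2817 / 0.4937 = 0.57.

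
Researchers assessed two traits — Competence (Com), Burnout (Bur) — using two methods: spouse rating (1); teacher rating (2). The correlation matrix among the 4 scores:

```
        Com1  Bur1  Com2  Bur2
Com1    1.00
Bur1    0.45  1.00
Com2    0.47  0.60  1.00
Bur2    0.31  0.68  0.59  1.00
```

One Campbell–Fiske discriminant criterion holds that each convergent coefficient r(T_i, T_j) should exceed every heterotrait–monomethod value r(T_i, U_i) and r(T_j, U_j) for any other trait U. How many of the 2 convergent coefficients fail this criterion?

1

Convergent coefficients and their comparison sets:
Com (methods 1·2): 0.47 vs {0.45, 0.59} → fail.
Bur (methods 1·2): 0.68 vs {0.45, 0.59} → pass.
1 of 2 fail.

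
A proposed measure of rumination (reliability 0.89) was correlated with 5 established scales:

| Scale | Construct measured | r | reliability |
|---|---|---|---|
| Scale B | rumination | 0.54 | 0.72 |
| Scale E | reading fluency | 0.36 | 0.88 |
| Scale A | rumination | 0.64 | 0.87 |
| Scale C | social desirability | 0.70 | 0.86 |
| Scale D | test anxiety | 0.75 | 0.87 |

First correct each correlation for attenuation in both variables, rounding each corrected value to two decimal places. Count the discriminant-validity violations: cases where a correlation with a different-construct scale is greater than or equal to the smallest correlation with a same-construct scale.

Disattenuated r (r / √(r_scale · r_new)):
  Scale B (conv): 0.54 / √(0.72·0.89) = 0.67
  Scale E (disc): 0.36 / √(0.88·0.89) = 0.41
  Scale A (conv): 0.64 / √(0.87·0.89) = 0.73
  Scale C (disc): 0.70 / √(0.86·0.89) = 0.80
  Scale D (disc): 0.75 / √(0.87·0.89) = 0.85
Smallest convergent = 0.67. Discriminant values: 0.41, 0.80, 0.85; count ≥ 0.67 → 2.

2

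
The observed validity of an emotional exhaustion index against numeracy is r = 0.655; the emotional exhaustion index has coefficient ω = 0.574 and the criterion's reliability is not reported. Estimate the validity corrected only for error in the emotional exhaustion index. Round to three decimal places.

0.865

Single correction: r_c = r_obs / √r_xx = 0.655 / √0.574 = 0.655 / 0.7576 ≈ 0.865.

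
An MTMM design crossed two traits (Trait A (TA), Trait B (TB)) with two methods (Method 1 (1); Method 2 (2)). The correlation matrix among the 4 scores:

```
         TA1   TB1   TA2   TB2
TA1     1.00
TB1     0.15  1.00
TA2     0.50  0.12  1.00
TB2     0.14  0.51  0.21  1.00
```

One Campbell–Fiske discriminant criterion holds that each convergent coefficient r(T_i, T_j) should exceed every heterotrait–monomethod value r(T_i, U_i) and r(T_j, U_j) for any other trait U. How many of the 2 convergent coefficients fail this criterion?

0

Each convergent coefficient versus the relevant comparison correlations:
TA (methods 1·2): 0.50 vs {0.15, 0.21} → pass.
TB (methods 1·2): 0.51 vs {0.15, 0.21} → pass.
0 of 2 fail.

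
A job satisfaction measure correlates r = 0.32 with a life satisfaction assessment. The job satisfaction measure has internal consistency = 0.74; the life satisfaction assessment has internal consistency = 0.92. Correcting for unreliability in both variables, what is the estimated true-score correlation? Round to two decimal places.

0.39

r_true = r_obs / √(r_xx · r_yy) = 0.32 / √(0.74 × 0.92) = 0.32 / √0.6808 = 0.32 / 0.8251 ≈ 0.39.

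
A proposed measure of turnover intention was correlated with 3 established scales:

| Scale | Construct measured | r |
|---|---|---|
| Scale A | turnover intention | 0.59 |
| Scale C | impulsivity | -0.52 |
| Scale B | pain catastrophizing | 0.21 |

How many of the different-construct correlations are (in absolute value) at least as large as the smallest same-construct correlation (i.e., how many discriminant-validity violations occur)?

Convergent (same construct = turnover intention): Scale A.
Smallest convergent = 0.59. Discriminant |r|: 0.52, 0.21; count ≥ 0.59 → 0.

0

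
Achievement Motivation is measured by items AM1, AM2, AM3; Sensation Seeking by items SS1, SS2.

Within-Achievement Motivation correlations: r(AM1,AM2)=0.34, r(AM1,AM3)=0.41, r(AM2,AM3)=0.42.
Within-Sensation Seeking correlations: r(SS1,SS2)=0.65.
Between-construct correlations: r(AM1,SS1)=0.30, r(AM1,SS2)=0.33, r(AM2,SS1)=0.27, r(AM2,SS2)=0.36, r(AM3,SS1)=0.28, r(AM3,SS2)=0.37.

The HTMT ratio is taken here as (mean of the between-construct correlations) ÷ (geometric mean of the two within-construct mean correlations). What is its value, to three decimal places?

Between-construct mean = 1.91/6 = 0.3183.
Mean within-AM = 1.17/3 = 0.3900; mean within-SS = 0.65/1 = 0.6500.
Geometric mean = √(0.3900 × 0.6500) = 0.5035.
HTMT = 0.3183 / 0.5035 = 0.632.

0.632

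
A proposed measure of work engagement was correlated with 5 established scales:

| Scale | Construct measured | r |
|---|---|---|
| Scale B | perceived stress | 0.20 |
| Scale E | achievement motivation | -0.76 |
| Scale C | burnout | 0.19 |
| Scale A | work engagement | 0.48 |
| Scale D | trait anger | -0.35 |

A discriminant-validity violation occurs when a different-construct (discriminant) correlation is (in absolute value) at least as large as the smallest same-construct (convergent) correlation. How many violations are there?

1

Convergent (same construct = work engagement): Scale A.
Smallest convergent = 0.48. Discriminant |r|: 0.20, 0.76, 0.19, 0.35; count ≥ 0.48 → 1.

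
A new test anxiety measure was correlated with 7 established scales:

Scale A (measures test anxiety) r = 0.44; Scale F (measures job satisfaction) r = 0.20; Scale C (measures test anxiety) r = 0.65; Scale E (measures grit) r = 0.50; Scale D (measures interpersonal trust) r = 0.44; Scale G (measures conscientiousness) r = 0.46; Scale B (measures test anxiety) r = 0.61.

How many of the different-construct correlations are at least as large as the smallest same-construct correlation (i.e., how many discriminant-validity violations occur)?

3

Convergent (same construct = test anxiety): Scale A, Scale C, Scale B.
Smallest convergent = 0.44. Discriminant values: 0.20, 0.50, 0.44, 0.46; count ≥ 0.44 → 3.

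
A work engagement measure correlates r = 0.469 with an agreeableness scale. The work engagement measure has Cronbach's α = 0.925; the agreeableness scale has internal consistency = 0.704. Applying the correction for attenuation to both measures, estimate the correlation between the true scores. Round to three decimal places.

0.581

r_true = r_obs / √(r_xx · r_yy) = 0.469 / √(0.925 × 0.704) = 0.469 / √0.651200 = 0.469 / 0.8070 ≈ 0.581.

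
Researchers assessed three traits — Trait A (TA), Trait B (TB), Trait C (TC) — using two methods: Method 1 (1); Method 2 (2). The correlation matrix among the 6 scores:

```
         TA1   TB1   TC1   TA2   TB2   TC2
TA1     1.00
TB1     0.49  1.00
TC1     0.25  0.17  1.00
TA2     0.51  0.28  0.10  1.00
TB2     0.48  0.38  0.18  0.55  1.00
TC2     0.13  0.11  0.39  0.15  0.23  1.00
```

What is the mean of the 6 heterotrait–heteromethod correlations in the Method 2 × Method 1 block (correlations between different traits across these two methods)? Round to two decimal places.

HTHM values (method 2 × method 1): 0.28, 0.10, 0.48, 0.18, 0.13, 0.11; mean = 1.28/6 = 0.21.

0.21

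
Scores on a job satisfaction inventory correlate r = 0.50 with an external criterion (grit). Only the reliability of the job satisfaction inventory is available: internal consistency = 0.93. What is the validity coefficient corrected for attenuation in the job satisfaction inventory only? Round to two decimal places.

Single correction: r_c = r_obs / √r_xx = 0.50 / √0.93 = 0.50 / 0.9644 ≈ 0.52.

0.52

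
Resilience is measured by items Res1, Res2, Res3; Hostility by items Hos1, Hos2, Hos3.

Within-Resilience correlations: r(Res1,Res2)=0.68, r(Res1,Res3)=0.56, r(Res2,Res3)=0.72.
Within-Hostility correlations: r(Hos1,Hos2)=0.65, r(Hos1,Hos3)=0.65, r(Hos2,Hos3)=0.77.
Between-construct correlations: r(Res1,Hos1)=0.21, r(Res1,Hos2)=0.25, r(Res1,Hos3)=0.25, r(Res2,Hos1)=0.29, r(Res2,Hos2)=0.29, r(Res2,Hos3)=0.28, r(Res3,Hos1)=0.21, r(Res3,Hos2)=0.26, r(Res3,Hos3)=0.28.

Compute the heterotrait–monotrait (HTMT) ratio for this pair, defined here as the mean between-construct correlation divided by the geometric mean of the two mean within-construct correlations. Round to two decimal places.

0.38

Between-construct mean = 2.32/9 = 0.2578.
Mean within-Res = 1.96/3 = 0.6533; mean within-Hos = 2.07/3 = 0.6900.
Geometric mean = √(0.6533 × 0.6900) = 0.6714.
HTMT = 0.2578 / 0.6714 = 0.38.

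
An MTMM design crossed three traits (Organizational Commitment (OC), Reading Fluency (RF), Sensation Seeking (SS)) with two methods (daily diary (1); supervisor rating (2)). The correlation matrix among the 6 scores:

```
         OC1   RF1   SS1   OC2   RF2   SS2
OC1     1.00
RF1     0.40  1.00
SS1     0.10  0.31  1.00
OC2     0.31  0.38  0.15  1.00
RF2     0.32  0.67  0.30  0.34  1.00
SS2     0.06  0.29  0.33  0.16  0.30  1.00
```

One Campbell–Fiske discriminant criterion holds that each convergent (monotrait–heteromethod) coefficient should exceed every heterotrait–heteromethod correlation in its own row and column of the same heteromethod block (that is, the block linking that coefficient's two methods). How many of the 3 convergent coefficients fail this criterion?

1

Checking each validity diagonal entry against its comparison values:
OC (methods 1·2): 0.31 vs {0.32, 0.38, 0.06, 0.15} → fail.
RF (methods 1·2): 0.67 vs {0.38, 0.32, 0.29, 0.30} → pass.
SS (methods 1·2): 0.33 vs {0.15, 0.06, 0.30, 0.29} → pass.
1 of 3 fail.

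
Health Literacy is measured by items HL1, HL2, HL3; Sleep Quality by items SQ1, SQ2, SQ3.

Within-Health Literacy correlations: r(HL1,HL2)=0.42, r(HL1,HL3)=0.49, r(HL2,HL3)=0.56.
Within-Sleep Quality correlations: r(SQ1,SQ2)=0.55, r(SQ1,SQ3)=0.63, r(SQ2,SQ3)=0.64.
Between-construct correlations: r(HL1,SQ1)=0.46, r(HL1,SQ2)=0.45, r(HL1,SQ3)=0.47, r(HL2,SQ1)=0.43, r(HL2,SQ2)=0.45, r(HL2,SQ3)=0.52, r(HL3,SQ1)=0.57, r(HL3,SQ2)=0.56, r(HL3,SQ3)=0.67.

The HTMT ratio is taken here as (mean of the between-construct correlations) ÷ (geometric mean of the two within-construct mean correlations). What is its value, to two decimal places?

0.93

Mean heterotrait r = 4.58/9 = 0.5089.
Mean within-HL = 1.47/3 = 0.4900; mean within-SQ = 1.82/3 = 0.6067.
Geometric mean = √(0.4900 × 0.6067) = 0.5452.
HTMT = 0.5089 / 0.5452 = 0.93.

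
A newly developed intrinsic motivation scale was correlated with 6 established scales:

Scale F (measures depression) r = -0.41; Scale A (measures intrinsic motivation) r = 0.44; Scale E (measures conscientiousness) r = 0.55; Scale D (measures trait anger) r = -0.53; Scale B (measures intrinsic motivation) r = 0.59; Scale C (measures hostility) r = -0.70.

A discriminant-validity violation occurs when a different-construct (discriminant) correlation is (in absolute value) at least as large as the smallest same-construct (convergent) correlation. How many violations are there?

3

Convergent (same construct = intrinsic motivation): Scale A, Scale B.
Smallest convergent = 0.44. Discriminant |r|: 0.41, 0.55, 0.53, 0.70; count ≥ 0.44 → 3.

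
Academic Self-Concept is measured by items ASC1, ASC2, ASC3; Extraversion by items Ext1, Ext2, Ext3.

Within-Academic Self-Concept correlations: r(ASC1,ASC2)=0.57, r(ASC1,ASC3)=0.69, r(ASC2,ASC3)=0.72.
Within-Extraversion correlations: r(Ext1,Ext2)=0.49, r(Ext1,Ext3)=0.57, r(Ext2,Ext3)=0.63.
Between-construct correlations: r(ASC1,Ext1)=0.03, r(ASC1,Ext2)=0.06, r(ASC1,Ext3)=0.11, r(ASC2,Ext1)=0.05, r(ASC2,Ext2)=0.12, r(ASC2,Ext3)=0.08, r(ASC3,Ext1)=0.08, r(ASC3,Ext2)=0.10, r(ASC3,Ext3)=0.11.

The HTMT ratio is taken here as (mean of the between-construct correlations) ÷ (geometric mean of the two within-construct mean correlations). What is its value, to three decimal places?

Mean heterotrait r = 0.74/9 = 0.0822.
Mean within-ASC = 1.98/3 = 0.6600; mean within-Ext = 1.69/3 = 0.5633.
Geometric mean = √(0.6600 × 0.5633) = 0.6097.
HTMT = 0.0822 / 0.6097 = 0.135.

0.135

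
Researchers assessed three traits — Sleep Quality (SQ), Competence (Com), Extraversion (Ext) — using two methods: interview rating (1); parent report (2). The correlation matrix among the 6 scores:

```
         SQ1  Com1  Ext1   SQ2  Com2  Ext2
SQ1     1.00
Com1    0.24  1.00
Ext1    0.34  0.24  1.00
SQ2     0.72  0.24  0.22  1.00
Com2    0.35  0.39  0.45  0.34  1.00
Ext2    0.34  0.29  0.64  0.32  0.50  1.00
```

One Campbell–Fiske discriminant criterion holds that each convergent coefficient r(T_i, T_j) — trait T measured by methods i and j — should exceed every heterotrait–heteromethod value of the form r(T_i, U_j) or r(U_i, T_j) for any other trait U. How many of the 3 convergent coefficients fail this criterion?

1

Each convergent coefficient versus the relevant comparison correlations:
SQ (methods 1·2): 0.72 vs {0.35, 0.24, 0.34, 0.22} → pass.
Com (methods 1·2): 0.39 vs {0.24, 0.35, 0.29, 0.45} → fail.
Ext (methods 1·2): 0.64 vs {0.22, 0.34, 0.45, 0.29} → pass.
1 of 3 fail.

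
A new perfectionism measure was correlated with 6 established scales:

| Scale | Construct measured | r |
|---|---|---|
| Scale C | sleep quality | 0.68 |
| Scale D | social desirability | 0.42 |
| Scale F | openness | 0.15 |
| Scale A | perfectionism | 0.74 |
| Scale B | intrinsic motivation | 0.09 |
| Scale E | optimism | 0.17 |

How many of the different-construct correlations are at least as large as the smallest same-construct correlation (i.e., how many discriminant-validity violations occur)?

Convergent (same construct = perfectionism): Scale A.
Smallest convergent = 0.74. Discriminant values: 0.68, 0.42, 0.15, 0.09, 0.17; count ≥ 0.74 → 0.

0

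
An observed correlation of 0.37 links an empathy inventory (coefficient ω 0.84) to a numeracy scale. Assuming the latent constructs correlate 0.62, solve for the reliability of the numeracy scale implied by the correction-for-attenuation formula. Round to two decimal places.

r_true = r_obs / √(r_xx · r_yy) ⇒ 0.62 = 0.37 / √(0.84 · r_yy).
√(0.84 · r_yy) = 0.37 / 0.62 = 0.5968; 0.84 · r_yy = 0.3562; r_yy = 0.3562 / 0.84 ≈ 0.42.

0.42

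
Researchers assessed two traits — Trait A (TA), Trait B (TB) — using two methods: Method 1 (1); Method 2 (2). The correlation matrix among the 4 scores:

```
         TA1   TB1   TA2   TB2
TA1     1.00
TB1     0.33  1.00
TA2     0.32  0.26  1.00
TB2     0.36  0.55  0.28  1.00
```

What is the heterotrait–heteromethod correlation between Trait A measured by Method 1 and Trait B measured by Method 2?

Different traits and methods: r(TA1, TB2) = 0.36.

0.36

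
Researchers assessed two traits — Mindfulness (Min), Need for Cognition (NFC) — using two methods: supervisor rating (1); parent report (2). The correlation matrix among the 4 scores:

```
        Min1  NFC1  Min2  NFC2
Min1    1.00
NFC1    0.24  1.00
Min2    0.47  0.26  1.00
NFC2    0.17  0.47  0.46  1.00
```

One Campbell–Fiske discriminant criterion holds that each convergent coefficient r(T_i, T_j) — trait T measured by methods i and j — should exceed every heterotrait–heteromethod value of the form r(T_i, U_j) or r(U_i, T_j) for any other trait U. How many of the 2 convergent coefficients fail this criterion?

Checking each validity diagonal entry against its comparison values:
Min (methods 1·2): 0.47 vs {0.17, 0.26} → pass.
NFC (methods 1·2): 0.47 vs {0.26, 0.17} → pass.
0 of 2 fail.

0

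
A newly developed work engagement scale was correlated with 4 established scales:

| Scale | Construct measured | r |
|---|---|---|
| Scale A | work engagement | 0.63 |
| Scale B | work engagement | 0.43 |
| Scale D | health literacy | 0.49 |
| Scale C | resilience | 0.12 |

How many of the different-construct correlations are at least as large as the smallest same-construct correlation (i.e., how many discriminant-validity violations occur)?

Convergent (same construct = work engagement): Scale A, Scale B.
Smallest convergent = 0.43. Discriminant values: 0.49, 0.12; count ≥ 0.43 → 1.

1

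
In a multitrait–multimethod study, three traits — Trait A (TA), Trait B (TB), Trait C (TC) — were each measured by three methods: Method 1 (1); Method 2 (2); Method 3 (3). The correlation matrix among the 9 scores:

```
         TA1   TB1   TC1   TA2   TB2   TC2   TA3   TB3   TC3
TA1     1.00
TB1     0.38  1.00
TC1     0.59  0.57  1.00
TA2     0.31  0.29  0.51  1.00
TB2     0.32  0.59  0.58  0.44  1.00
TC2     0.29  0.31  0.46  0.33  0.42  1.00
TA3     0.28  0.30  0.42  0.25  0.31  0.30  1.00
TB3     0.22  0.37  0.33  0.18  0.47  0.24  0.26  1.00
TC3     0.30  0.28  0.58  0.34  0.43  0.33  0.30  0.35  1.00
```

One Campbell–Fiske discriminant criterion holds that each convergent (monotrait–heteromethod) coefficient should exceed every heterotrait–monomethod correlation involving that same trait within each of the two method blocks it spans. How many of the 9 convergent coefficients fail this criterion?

Convergent coefficients and their comparison sets:
TA (methods 1·2): 0.31 vs {0.38, 0.44, 0.59, 0.33} → fail.
TA (methods 1·3): 0.28 vs {0.38, 0.26, 0.59, 0.30} → fail.
TA (methods 2·3): 0.25 vs {0.44, 0.26, 0.33, 0.30} → fail.
TB (methods 1·2): 0.59 vs {0.38, 0.44, 0.57, 0.42} → pass.
TB (methods 1·3): 0.37 vs {0.38, 0.26, 0.57, 0.35} → fail.
TB (methods 2·3): 0.47 vs {0.44, 0.26, 0.42, 0.35} → pass.
TC (methods 1·2): 0.46 vs {0.59, 0.33, 0.57, 0.42} → fail.
TC (methods 1·3): 0.58 vs {0.59, 0.30, 0.57, 0.35} → fail.
TC (methods 2·3): 0.33 vs {0.33, 0.30, 0.42, 0.35} → fail.
7 of 9 fail.

7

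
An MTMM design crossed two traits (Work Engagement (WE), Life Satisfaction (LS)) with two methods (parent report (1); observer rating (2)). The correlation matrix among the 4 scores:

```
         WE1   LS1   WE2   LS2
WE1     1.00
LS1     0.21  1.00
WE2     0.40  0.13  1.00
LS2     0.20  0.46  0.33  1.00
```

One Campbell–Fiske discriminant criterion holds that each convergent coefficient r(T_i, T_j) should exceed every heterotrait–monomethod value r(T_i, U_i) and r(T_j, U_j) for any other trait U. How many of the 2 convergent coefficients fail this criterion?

Convergent coefficients and their comparison sets:
WE (methods 1·2): 0.40 vs {0.21, 0.33} → pass.
LS (methods 1·2): 0.46 vs {0.21, 0.33} → pass.
0 of 2 fail.

0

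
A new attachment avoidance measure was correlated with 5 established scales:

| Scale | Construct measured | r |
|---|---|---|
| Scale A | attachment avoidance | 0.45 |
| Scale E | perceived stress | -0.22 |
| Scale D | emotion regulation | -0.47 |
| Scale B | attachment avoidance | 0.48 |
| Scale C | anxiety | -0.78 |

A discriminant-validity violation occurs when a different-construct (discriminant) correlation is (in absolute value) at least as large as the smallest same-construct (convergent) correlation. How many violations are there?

2

Convergent (same construct = attachment avoidance): Scale A, Scale B.
Smallest convergent = 0.45. Discriminant |r|: 0.22, 0.47, 0.78; count ≥ 0.45 → 2.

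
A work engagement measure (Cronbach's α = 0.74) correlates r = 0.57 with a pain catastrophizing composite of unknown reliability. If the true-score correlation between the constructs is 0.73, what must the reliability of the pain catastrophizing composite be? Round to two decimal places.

0.82

r_true = r_obs / √(r_xx · r_yy) ⇒ 0.73 = 0.57 / √(0.74 · r_yy).
√(0.74 · r_yy) = 0.57 / 0.73 = 0.7808; 0.74 · r_yy = 0.6096; r_yy = 0.6096 / 0.74 ≈ 0.82.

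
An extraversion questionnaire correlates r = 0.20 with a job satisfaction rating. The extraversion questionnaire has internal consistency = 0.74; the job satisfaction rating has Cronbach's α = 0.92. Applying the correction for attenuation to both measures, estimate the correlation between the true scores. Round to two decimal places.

r_true = r_obs / √(r_xx · r_yy) = 0.20 / √(0.74 × 0.92) = 0.20 / √0.6808 = 0.20 / 0.8251 ≈ 0.24.

0.24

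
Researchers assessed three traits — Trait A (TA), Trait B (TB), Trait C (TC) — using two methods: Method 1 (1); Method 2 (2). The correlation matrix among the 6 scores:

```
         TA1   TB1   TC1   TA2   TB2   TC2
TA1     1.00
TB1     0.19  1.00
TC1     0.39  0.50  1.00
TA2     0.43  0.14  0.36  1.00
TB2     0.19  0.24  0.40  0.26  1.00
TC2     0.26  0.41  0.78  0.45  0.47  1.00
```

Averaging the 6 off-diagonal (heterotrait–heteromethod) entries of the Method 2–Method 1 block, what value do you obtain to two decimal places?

HTHM values (method 2 × method 1): 0.14, 0.36, 0.19, 0.40, 0.26, 0.41; mean = 1.76/6 = 0.29.

0.29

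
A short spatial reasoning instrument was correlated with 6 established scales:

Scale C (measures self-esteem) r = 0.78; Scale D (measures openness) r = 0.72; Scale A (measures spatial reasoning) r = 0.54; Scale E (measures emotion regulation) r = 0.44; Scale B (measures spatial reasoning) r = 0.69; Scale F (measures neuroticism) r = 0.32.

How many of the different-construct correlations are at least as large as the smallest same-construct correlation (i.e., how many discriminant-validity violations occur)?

2

Convergent (same construct = spatial reasoning): Scale A, Scale B.
Smallest convergent = 0.54. Discriminant values: 0.78, 0.72, 0.44, 0.32; count ≥ 0.54 → 2.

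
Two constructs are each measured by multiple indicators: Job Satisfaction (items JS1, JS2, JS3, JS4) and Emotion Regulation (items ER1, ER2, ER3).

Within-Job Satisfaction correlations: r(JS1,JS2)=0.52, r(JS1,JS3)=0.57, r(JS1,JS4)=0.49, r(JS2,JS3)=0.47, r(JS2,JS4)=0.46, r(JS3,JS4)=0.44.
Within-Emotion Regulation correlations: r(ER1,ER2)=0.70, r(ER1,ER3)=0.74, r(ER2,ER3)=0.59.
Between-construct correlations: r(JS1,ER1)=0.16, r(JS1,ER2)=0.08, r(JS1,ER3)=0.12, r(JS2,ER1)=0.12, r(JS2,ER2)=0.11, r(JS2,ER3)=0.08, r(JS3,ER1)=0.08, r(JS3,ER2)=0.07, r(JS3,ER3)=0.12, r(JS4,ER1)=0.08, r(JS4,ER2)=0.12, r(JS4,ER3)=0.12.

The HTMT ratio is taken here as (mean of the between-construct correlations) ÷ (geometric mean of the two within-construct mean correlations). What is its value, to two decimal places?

Mean heterotrait r = 1.26/12 = 0.1050.
Mean within-JS = 2.95/6 = 0.4917; mean within-ER = 2.03/3 = 0.6767.
Geometric mean = √(0.4917 × 0.6767) = 0.5768.
HTMT = 0.1050 / 0.5768 = 0.18.

0.18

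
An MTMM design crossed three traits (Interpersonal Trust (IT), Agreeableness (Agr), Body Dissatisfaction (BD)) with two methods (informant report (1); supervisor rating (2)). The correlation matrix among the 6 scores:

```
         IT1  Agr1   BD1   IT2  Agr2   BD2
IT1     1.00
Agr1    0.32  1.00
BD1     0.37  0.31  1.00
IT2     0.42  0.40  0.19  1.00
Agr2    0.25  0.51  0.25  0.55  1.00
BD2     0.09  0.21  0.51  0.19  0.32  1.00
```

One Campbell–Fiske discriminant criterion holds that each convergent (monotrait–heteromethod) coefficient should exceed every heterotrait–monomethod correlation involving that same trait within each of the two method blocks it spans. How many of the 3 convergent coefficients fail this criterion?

Checking each validity diagonal entry against its comparison values:
IT (methods 1·2): 0.42 vs {0.32, 0.55, 0.37, 0.19} → fail.
Agr (methods 1·2): 0.51 vs {0.32, 0.55, 0.31, 0.32} → fail.
BD (methods 1·2): 0.51 vs {0.37, 0.19, 0.31, 0.32} → pass.
2 of 3 fail.

2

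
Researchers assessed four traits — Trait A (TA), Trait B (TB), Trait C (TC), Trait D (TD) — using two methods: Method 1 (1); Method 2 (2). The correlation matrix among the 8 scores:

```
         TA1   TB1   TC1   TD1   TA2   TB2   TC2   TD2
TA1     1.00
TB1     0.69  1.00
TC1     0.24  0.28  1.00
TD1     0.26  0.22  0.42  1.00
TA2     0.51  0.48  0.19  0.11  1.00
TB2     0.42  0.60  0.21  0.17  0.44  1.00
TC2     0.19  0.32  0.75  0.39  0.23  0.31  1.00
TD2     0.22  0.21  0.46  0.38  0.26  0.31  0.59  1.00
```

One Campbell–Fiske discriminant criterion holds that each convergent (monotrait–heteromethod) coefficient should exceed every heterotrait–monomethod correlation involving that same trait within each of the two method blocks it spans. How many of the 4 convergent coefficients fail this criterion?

Checking each validity diagonal entry against its comparison values:
TA (methods 1·2): 0.51 vs {0.69, 0.44, 0.24, 0.23, 0.26, 0.26} → fail.
TB (methods 1·2): 0.60 vs {0.69, 0.44, 0.28, 0.31, 0.22, 0.31} → fail.
TC (methods 1·2): 0.75 vs {0.24, 0.23, 0.28, 0.31, 0.42, 0.59} → pass.
TD (methods 1·2): 0.38 vs {0.26, 0.26, 0.22, 0.31, 0.42, 0.59} → fail.
3 of 4 fail.

3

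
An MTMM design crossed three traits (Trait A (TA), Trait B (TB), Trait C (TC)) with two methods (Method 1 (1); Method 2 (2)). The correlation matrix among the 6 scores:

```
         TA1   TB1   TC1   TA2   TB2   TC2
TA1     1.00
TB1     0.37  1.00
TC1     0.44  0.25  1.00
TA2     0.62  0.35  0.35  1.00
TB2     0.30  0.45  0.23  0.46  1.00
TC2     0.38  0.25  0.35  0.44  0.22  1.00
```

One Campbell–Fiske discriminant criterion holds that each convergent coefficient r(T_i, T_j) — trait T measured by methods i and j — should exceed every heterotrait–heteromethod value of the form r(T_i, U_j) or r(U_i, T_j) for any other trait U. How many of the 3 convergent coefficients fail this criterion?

Convergent coefficients and their comparison sets:
TA (methods 1·2): 0.62 vs {0.30, 0.35, 0.38, 0.35} → pass.
TB (methods 1·2): 0.45 vs {0.35, 0.30, 0.25, 0.23} → pass.
TC (methods 1·2): 0.35 vs {0.35, 0.38, 0.23, 0.25} → fail.
1 of 3 fail.

1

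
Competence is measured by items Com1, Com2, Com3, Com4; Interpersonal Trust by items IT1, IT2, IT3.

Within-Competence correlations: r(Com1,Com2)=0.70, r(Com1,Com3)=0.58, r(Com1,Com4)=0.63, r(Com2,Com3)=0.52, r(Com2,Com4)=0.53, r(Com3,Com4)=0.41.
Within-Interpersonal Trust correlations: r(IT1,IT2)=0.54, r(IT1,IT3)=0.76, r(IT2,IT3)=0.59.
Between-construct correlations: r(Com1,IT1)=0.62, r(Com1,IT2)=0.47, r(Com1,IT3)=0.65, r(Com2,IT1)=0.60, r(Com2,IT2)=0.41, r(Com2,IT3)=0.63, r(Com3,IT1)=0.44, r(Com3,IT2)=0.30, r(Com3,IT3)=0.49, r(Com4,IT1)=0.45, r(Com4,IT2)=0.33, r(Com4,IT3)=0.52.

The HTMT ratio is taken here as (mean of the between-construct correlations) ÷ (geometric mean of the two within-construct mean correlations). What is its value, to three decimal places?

0.828

Mean heterotrait r = 5.91/12 = 0.4925.
Mean within-Com = 3.37/6 = 0.5617; mean within-IT = 1.89/3 = 0.6300.
Geometric mean = √(0.5617 × 0.6300) = 0.5949.
HTMT = 0.4925 / 0.5949 = 0.828.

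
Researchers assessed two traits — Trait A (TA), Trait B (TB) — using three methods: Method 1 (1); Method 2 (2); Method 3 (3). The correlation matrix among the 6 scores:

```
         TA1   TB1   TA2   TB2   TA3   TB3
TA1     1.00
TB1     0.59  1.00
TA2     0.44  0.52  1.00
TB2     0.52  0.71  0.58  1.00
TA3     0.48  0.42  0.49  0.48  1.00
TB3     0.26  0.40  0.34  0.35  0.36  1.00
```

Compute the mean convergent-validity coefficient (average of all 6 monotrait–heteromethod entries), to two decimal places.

Convergent values: 0.44, 0.48, 0.49, 0.71, 0.40, 0.35; mean = 2.87/6 = 0.48.

0.48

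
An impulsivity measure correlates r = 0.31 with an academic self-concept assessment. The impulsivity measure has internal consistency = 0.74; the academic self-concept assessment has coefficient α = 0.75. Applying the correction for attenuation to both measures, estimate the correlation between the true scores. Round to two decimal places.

0.42

r_true = r_obs / √(r_xx · r_yy) = 0.31 / √(0.74 × 0.75) = 0.31 / √0.5550 = 0.31 / 0.7450 ≈ 0.42.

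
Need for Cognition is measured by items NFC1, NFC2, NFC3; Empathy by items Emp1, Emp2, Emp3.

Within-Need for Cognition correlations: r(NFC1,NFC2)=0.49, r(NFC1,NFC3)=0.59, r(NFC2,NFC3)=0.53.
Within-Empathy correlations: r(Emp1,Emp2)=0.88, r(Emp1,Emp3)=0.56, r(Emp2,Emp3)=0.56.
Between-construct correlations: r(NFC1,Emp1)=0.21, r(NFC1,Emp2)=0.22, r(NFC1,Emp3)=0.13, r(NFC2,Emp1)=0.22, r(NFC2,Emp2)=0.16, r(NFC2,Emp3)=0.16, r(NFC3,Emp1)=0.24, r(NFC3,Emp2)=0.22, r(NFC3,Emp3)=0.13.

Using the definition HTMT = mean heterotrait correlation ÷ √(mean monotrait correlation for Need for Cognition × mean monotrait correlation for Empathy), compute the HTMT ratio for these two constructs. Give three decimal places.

Between-construct mean = 1.69/9 = 0.1878.
Mean within-NFC = 1.61/3 = 0.5367; mean within-Emp = 2.00/3 = 0.6667.
Geometric mean = √(0.5367 × 0.6667) = 0.5982.
HTMT = 0.1878 / 0.5982 = 0.314.

0.314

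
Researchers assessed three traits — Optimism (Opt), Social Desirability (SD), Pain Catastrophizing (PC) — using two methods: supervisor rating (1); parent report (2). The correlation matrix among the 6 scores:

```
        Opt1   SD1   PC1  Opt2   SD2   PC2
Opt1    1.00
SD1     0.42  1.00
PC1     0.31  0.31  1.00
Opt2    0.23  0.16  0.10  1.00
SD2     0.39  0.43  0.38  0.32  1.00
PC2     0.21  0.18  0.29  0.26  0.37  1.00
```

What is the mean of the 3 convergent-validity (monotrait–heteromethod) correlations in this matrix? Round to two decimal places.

Convergent values: 0.23, 0.43, 0.29; mean = 0.95/3 = 0.32.

0.32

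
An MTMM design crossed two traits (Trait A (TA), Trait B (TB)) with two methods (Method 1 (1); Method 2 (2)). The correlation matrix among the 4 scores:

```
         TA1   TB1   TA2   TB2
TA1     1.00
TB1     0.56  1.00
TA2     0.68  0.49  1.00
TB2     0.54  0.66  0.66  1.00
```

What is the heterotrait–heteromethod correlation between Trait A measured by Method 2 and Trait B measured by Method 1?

0.49

Different traits and methods: r(TA2, TB1) = 0.49.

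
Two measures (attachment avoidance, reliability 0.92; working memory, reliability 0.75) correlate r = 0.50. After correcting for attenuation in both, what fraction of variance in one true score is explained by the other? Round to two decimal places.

Disattenuated r = 0.50 / √(0.92 × 0.75) = 0.50 / 0.8307 = 0.6019.
Shared true-score variance = 0.6019² = 0.3623 ≈ 0.36.

0.36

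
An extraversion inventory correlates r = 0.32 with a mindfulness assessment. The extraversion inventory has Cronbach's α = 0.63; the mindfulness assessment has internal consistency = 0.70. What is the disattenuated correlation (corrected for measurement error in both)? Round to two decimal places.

0.48

r_true = r_obs / √(r_xx · r_yy) = 0.32 / √(0.63 × 0.70) = 0.32 / √0.4410 = 0.32 / 0.6641 ≈ 0.48.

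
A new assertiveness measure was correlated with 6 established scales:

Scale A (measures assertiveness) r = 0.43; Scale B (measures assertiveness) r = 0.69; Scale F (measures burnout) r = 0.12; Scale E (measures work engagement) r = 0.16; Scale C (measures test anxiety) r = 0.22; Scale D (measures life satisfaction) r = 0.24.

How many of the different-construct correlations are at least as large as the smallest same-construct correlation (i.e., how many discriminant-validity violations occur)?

Convergent (same construct = assertiveness): Scale A, Scale B.
Smallest convergent = 0.43. Discriminant values: 0.12, 0.16, 0.22, 0.24; count ≥ 0.43 → 0.

0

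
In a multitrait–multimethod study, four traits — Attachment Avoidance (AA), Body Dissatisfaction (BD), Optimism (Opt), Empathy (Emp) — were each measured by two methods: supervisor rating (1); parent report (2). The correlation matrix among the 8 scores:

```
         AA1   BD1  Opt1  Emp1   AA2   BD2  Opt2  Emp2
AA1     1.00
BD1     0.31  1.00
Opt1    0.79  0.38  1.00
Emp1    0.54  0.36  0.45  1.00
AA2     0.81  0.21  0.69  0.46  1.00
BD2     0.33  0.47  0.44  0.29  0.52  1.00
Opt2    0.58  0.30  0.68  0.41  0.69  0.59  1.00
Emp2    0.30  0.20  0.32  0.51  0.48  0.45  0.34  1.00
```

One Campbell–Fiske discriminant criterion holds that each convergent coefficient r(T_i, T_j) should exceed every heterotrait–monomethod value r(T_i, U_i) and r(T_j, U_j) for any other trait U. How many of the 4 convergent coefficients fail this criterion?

3

Each convergent coefficient versus the relevant comparison correlations:
AA (methods 1·2): 0.81 vs {0.31, 0.52, 0.79, 0.69, 0.54, 0.48} → pass.
BD (methods 1·2): 0.47 vs {0.31, 0.52, 0.38, 0.59, 0.36, 0.45} → fail.
Opt (methods 1·2): 0.68 vs {0.79, 0.69, 0.38, 0.59, 0.45, 0.34} → fail.
Emp (methods 1·2): 0.51 vs {0.54, 0.48, 0.36, 0.45, 0.45, 0.34} → fail.
3 of 4 fail.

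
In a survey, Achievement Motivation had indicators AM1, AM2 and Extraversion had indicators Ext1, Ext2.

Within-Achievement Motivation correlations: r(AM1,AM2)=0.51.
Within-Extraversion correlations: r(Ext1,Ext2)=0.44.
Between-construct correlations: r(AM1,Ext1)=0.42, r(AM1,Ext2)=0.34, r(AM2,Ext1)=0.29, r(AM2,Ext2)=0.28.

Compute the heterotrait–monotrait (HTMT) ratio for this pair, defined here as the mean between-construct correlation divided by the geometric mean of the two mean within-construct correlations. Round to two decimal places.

Mean between = 1.33/4 = 0.3325.
Mean within-AM = 0.51/1 = 0.5100; mean within-Ext = 0.44/1 = 0.4400.
Geometric mean = √(0.5100 × 0.4400) = 0.4737.
HTMT = 0.3325 / 0.4737 = 0.70.

0.70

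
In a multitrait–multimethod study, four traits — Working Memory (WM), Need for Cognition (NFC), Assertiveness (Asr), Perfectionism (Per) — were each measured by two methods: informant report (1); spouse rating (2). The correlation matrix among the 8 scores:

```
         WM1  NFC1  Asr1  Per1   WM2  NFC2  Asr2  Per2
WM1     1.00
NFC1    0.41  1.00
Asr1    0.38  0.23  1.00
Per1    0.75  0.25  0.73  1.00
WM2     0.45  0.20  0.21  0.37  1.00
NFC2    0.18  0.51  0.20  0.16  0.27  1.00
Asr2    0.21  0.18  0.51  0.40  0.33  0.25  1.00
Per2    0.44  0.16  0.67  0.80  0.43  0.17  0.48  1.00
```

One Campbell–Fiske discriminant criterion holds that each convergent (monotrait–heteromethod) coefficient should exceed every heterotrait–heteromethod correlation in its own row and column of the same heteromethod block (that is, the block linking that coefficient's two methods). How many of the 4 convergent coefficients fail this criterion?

Convergent coefficients and their comparison sets:
WM (methods 1·2): 0.45 vs {0.18, 0.20, 0.21, 0.21, 0.44, 0.37} → pass.
NFC (methods 1·2): 0.51 vs {0.20, 0.18, 0.18, 0.20, 0.16, 0.16} → pass.
Asr (methods 1·2): 0.51 vs {0.21, 0.21, 0.20, 0.18, 0.67, 0.40} → fail.
Per (methods 1·2): 0.80 vs {0.37, 0.44, 0.16, 0.16, 0.40, 0.67} → pass.
1 of 4 fail.

1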